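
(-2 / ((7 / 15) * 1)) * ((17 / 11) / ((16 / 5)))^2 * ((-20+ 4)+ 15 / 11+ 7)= 325125 / 42592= 7.63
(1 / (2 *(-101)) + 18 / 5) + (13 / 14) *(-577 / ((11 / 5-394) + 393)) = -18787523 / 42420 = -442.89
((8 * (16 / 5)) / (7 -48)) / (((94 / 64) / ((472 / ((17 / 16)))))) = -30932992 / 163795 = -188.85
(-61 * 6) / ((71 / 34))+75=-7119 / 71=-100.27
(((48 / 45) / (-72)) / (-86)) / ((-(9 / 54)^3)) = -0.04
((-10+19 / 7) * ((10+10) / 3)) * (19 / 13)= -6460 / 91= -70.99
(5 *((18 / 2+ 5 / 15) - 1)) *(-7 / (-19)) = 875 / 57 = 15.35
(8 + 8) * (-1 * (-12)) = 192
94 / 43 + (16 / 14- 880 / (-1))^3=10090241298418 / 14749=684130537.56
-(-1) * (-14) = -14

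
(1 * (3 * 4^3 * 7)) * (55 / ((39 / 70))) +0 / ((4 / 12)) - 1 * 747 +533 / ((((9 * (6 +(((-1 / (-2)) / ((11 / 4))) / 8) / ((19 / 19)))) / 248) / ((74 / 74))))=4166096513 / 31005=134368.54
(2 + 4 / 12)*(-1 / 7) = -1 / 3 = -0.33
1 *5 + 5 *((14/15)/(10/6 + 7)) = 72/13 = 5.54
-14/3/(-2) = 7/3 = 2.33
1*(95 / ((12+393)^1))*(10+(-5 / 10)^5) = 6061 / 2592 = 2.34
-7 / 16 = -0.44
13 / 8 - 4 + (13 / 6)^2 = 167 / 72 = 2.32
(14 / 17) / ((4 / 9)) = 63 / 34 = 1.85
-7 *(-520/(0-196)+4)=-326/7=-46.57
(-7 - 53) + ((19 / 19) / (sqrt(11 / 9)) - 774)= -834 + 3*sqrt(11) / 11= -833.10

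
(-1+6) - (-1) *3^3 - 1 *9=23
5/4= 1.25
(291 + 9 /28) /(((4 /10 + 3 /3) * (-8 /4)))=-40785 /392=-104.04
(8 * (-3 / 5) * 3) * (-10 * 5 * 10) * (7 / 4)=12600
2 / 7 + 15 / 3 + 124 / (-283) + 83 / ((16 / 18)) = 1556631 / 15848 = 98.22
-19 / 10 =-1.90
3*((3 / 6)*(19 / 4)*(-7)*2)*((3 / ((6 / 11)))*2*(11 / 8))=-48279 / 32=-1508.72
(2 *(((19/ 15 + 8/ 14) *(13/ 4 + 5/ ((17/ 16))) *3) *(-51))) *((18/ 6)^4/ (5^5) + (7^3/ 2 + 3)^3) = -41610423266138247/ 1750000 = -23777384723.51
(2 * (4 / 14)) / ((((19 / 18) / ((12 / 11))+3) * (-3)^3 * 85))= -32 / 509915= -0.00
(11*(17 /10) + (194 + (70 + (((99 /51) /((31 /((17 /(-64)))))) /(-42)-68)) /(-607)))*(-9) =-161373295953 /84300160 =-1914.27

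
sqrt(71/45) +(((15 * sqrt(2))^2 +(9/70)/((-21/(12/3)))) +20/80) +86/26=sqrt(355)/15 +5778013/12740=454.79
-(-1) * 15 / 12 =5 / 4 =1.25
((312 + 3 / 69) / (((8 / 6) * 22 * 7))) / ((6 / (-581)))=-595691 / 4048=-147.16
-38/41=-0.93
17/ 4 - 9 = -19/ 4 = -4.75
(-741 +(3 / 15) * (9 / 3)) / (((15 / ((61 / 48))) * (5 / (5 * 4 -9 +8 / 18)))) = -3876611 / 27000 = -143.58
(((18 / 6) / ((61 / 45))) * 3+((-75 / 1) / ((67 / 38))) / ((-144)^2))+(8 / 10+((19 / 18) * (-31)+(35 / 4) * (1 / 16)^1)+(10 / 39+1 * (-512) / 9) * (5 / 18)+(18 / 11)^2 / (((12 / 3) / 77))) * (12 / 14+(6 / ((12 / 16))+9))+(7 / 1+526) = 26251618653833 / 42416390016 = 618.90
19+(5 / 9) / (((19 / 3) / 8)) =1123 / 57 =19.70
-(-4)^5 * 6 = 6144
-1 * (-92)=92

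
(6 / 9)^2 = 4 / 9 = 0.44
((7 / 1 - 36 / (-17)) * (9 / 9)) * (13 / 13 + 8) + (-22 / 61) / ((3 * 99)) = 82.06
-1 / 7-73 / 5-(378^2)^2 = -714554311476 / 35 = -20415837470.74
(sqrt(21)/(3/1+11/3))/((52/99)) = 297 * sqrt(21)/1040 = 1.31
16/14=8/7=1.14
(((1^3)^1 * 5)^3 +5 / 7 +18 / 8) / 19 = 6.73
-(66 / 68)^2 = -1089 / 1156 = -0.94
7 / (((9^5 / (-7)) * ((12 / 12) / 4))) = -196 / 59049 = -0.00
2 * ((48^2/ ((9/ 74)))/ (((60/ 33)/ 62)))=6459904/ 5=1291980.80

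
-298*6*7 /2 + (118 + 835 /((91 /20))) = -542040 /91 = -5956.48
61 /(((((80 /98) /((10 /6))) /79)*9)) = 236131 /216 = 1093.20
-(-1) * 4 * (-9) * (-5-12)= 612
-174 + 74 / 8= -659 / 4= -164.75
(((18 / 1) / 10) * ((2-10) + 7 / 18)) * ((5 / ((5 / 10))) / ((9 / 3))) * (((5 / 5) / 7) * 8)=-1096 / 21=-52.19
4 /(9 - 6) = 4 /3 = 1.33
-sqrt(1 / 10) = -sqrt(10) / 10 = -0.32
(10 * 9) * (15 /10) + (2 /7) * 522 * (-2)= -1143 /7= -163.29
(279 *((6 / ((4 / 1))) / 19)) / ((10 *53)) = 837 / 20140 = 0.04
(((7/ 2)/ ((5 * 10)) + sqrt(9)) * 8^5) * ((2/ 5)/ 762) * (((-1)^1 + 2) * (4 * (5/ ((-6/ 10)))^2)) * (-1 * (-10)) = 502988800/ 3429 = 146686.73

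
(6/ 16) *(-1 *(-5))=15/ 8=1.88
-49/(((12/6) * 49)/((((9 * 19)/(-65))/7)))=171/910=0.19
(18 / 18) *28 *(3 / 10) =42 / 5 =8.40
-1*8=-8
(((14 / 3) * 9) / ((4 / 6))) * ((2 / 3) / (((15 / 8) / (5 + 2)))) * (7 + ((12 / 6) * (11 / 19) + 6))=210896 / 95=2219.96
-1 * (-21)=21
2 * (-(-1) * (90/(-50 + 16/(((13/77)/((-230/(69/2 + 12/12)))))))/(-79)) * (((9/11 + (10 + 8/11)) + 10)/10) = 8307/1123595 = 0.01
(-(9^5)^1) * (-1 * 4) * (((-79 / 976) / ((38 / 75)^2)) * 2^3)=-26239899375 / 44042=-595792.64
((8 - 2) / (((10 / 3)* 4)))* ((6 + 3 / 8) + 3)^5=4271484375 / 131072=32588.84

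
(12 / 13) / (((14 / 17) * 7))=102 / 637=0.16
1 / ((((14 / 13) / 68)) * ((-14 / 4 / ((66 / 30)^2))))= -106964 / 1225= -87.32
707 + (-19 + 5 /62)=688.08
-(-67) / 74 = 0.91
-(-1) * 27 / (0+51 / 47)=423 / 17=24.88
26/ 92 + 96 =4429/ 46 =96.28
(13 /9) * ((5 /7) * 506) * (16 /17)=526240 /1071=491.35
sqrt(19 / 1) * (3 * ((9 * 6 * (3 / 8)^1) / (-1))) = -243 * sqrt(19) / 4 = -264.80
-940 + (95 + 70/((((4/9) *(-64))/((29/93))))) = -3356005/3968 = -845.77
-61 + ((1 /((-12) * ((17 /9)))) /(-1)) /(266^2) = -293495885 /4811408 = -61.00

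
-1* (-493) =493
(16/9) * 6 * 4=128/3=42.67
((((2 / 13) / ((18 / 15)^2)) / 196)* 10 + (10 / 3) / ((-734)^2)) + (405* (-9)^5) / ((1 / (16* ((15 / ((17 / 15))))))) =-265915793925638877005 / 52507698516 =-5064320117.64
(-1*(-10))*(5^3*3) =3750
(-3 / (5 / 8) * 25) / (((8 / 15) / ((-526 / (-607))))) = -118350 / 607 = -194.98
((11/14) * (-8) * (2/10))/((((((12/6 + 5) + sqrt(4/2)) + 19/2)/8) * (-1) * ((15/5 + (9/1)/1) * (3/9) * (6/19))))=18392/37835 - 3344 * sqrt(2)/113505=0.44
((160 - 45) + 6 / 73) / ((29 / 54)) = 453654 / 2117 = 214.29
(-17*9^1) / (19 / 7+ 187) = -1071 / 1328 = -0.81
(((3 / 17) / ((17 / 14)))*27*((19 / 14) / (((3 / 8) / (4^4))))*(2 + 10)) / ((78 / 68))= 8404992 / 221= 38031.64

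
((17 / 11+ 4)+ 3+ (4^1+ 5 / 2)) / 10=331 / 220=1.50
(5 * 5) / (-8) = -25 / 8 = -3.12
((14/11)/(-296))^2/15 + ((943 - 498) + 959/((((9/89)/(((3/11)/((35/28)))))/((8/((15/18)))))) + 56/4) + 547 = 4148415251093/198778800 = 20869.51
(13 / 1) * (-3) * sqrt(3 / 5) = -39 * sqrt(15) / 5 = -30.21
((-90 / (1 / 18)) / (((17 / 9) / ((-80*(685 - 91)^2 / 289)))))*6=2469287462400 / 4913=502602780.87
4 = 4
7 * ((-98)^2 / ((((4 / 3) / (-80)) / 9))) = -36303120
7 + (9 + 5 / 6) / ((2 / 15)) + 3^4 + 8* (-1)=615 / 4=153.75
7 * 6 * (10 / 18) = 70 / 3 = 23.33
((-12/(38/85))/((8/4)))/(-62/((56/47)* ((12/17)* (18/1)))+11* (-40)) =1542240/51031891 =0.03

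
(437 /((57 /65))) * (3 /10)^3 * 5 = 2691 /40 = 67.28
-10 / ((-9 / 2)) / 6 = 10 / 27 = 0.37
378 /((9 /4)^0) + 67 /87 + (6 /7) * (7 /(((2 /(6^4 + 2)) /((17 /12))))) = 1025777 /174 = 5895.27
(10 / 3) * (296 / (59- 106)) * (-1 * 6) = 5920 / 47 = 125.96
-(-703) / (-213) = -703 / 213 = -3.30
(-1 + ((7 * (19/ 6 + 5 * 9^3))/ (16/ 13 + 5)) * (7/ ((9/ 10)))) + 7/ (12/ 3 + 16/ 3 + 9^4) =1374138179585/ 43107957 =31876.67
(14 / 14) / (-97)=-1 / 97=-0.01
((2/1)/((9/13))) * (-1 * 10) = -260/9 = -28.89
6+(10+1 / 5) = 81 / 5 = 16.20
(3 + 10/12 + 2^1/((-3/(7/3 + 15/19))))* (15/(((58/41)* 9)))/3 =122795/178524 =0.69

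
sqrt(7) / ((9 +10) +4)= sqrt(7) / 23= 0.12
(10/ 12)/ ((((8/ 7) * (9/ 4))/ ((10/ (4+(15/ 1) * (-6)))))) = -175/ 4644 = -0.04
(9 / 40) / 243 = 1 / 1080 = 0.00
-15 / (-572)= 15 / 572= 0.03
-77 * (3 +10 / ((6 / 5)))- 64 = -2810 / 3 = -936.67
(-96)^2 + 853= 10069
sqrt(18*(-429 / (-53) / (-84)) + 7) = sqrt(2898994) / 742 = 2.29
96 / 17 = 5.65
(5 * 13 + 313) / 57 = 126 / 19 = 6.63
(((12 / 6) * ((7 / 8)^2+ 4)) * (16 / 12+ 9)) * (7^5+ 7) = 79488185 / 48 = 1656003.85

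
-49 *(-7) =343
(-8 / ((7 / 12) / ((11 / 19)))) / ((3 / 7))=-352 / 19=-18.53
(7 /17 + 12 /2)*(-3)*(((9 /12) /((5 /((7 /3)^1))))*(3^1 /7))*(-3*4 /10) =2943 /850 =3.46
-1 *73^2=-5329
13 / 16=0.81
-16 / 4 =-4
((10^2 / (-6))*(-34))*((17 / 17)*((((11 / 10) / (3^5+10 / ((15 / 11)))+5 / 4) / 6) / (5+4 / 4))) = 1601485 / 81108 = 19.75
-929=-929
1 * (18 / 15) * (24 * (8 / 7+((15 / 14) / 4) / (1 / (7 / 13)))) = 16866 / 455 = 37.07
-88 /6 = -44 /3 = -14.67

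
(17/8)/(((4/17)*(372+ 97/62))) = 8959/370576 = 0.02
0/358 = 0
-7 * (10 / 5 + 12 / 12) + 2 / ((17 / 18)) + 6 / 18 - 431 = -22927 / 51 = -449.55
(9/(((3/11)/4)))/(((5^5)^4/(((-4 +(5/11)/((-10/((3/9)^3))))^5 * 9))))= -75883247492455657/5936300415802001953125000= -0.00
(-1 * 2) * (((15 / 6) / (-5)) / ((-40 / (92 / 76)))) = -23 / 760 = -0.03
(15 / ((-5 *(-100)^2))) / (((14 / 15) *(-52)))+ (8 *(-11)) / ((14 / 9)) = -56.57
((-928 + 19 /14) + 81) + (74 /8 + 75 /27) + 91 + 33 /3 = -184367 /252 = -731.62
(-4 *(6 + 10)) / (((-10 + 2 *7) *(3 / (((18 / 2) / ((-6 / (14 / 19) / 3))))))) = 336 / 19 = 17.68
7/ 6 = 1.17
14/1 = 14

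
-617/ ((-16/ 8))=308.50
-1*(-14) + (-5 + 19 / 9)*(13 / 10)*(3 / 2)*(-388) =2199.73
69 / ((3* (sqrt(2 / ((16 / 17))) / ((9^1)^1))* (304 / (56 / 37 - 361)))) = -2753307* sqrt(34) / 95608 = -167.92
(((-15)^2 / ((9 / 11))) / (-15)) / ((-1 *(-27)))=-55 / 81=-0.68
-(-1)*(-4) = -4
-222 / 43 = -5.16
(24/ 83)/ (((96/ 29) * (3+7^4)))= 29/ 798128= 0.00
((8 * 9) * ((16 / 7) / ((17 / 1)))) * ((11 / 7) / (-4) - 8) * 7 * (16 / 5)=-216576 / 119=-1819.97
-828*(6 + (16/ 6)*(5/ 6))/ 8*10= -8510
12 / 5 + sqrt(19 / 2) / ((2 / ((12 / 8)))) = 3*sqrt(38) / 8 + 12 / 5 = 4.71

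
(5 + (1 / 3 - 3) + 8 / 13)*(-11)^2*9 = 41745 / 13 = 3211.15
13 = 13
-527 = -527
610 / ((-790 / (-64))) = 3904 / 79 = 49.42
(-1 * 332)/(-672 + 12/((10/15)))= 166/327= 0.51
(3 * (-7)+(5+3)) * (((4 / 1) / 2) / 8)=-13 / 4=-3.25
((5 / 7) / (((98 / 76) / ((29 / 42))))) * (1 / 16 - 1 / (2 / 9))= -195605 / 115248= -1.70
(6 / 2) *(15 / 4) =45 / 4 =11.25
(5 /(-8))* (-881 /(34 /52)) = 57265 /68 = 842.13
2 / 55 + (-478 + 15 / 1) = -25463 / 55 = -462.96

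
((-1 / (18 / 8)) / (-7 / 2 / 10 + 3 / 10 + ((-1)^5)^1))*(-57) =-1520 / 63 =-24.13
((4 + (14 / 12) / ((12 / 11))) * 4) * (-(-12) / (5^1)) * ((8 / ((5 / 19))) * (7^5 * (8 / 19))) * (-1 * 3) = -31408921.60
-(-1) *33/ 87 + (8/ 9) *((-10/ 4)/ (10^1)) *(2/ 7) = 577/ 1827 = 0.32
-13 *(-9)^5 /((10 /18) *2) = 6908733 /10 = 690873.30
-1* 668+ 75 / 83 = -55369 / 83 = -667.10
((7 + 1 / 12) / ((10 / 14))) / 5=1.98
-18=-18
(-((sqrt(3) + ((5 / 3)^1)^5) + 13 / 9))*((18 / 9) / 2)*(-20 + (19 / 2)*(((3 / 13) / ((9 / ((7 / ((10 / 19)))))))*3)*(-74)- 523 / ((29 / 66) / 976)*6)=26280649911*sqrt(3) / 3770 + 15225256515106 / 152685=111790896.69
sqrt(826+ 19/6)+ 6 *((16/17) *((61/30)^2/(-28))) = -7442/8925+ 5 *sqrt(1194)/6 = 27.96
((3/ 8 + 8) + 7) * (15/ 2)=1845/ 16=115.31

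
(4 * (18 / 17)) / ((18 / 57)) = 13.41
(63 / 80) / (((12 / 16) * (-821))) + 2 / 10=3263 / 16420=0.20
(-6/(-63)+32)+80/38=13646/399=34.20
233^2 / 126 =54289 / 126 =430.87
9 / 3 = 3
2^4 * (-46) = -736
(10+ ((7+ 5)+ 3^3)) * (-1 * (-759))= 37191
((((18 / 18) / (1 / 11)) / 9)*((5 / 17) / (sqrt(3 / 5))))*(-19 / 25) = -209*sqrt(15) / 2295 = -0.35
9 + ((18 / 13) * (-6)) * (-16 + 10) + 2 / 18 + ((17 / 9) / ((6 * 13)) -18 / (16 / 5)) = 11525 / 216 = 53.36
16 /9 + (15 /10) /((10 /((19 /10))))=3713 /1800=2.06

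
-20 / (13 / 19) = -380 / 13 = -29.23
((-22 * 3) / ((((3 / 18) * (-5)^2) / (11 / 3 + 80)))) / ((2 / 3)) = -49698 / 25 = -1987.92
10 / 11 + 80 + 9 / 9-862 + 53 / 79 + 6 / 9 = -2030210 / 2607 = -778.75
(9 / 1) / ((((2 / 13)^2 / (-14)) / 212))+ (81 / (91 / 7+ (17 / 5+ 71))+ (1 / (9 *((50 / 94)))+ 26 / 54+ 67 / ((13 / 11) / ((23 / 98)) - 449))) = -12464222831037028 / 11044158975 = -1128580.53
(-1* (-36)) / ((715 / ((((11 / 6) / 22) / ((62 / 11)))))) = 3 / 4030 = 0.00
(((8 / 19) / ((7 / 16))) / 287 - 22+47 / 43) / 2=-34310225 / 3282706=-10.45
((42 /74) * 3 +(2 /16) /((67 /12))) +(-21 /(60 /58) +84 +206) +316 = 7281134 /12395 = 587.43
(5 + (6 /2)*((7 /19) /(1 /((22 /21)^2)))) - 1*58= -20663 /399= -51.79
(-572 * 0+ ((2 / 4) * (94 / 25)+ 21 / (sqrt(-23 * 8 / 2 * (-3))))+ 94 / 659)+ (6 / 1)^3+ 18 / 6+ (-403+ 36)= -2404977 / 16475+ 7 * sqrt(69) / 46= -144.71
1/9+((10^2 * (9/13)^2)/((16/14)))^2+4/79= 142874812435/81227484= 1758.95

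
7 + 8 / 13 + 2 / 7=7.90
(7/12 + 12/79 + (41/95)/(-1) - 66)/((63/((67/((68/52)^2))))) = -66993808999/1639722420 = -40.86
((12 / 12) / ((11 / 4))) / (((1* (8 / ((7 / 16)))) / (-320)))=-70 / 11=-6.36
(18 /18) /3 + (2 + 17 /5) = 86 /15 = 5.73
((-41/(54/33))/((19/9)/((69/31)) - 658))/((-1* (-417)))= 10373/113432062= 0.00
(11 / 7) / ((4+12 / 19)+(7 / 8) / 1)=1672 / 5859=0.29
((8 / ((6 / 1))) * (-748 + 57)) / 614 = -1.50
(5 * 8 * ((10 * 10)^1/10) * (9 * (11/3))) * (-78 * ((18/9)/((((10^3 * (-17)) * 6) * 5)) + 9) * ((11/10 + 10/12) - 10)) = 158841470788/2125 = 74748927.43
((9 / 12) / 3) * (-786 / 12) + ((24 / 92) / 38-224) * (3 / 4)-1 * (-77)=-107.37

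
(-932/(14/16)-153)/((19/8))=-68216/133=-512.90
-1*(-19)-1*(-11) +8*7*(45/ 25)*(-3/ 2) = -606/ 5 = -121.20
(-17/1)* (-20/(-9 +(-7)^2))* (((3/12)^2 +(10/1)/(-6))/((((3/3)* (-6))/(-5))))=-6545/576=-11.36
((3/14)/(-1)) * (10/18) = -5/42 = -0.12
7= 7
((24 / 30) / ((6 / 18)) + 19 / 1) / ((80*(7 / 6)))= 321 / 1400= 0.23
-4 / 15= -0.27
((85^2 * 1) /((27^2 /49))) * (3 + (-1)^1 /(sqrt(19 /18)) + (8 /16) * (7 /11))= 25843825 /16038-354025 * sqrt(38) /4617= 1138.73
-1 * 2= -2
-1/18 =-0.06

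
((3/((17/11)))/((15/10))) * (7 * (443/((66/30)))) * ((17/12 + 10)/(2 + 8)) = 424837/204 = 2082.53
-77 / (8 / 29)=-2233 / 8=-279.12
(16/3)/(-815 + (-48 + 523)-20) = -2/135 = -0.01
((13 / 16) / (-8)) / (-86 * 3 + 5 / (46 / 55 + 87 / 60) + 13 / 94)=23641 / 59514176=0.00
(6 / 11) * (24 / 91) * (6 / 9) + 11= 11107 / 1001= 11.10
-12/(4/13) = -39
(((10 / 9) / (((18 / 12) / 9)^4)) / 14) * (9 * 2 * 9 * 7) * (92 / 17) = 631228.24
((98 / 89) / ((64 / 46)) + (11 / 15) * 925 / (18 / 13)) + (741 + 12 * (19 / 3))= 50278405 / 38448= 1307.70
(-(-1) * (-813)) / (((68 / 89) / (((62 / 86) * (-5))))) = 11215335 / 2924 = 3835.61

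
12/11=1.09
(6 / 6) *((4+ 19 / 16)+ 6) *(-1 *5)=-895 / 16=-55.94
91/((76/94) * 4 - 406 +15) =-4277/18225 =-0.23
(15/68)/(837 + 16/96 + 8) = 45/172414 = 0.00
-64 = -64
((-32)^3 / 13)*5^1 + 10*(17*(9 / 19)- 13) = -3125180 / 247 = -12652.55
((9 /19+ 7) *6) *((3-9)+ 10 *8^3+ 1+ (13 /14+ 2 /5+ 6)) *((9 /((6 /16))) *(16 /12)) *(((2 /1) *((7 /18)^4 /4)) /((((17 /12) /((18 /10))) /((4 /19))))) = 93142237216 /4142475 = 22484.68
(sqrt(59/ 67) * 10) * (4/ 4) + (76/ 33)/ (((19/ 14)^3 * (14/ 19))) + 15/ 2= 10973/ 1254 + 10 * sqrt(3953)/ 67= 18.13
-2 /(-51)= 2 /51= 0.04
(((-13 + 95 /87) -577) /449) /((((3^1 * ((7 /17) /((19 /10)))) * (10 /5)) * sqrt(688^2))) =-3309781 /2257528896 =-0.00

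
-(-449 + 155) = 294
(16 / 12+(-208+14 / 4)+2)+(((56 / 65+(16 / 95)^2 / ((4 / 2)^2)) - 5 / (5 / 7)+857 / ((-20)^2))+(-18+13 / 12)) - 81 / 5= -1341853741 / 5631600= -238.27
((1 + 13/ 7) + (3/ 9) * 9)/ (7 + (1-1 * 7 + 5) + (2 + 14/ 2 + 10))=41/ 175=0.23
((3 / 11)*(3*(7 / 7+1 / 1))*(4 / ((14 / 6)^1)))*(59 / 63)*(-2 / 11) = -2832 / 5929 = -0.48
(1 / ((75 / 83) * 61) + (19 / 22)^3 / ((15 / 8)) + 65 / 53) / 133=170845643 / 14307883975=0.01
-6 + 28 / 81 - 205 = -17063 / 81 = -210.65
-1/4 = -0.25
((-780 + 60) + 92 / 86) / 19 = -30914 / 817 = -37.84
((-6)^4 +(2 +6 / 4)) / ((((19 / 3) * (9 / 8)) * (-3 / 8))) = -83168 / 171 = -486.36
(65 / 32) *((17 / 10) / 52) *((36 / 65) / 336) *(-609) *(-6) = 0.40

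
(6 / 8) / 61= 3 / 244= 0.01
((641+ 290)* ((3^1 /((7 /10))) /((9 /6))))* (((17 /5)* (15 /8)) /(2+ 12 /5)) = 169575 /44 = 3853.98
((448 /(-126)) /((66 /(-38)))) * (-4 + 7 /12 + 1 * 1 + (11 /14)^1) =-20824 /6237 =-3.34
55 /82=0.67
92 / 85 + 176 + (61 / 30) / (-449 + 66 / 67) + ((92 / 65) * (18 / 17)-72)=1631543809 / 15308670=106.58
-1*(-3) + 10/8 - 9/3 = 5/4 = 1.25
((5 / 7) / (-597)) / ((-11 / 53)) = 265 / 45969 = 0.01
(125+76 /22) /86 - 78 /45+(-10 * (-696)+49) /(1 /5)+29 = 497696659 /14190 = 35073.76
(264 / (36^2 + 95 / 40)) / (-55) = -192 / 51935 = -0.00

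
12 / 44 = 3 / 11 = 0.27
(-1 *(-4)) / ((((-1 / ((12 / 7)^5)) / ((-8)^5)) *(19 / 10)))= 1021344.74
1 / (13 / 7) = 7 / 13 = 0.54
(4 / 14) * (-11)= -22 / 7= -3.14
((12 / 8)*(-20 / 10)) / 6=-1 / 2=-0.50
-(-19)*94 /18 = 893 /9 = 99.22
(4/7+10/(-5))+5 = 25/7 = 3.57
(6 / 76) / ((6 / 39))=0.51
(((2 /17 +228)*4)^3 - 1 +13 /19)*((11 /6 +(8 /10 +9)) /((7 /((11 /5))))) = 136127260754906003 /49007175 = 2777700627.61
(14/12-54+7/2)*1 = -148/3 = -49.33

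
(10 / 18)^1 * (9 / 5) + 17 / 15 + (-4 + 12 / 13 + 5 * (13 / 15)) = 661 / 195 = 3.39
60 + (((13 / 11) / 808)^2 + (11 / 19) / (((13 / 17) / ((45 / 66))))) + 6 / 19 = 1186962613615 / 19512146368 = 60.83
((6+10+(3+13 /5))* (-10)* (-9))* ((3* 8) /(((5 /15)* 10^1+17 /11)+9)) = 769824 /229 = 3361.68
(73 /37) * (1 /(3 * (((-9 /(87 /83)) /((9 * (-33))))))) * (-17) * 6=-7125822 /3071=-2320.36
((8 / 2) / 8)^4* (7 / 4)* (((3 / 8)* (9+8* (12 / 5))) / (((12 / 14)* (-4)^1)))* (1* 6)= -20727 / 10240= -2.02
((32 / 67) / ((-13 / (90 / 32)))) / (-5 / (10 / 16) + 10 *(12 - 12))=45 / 3484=0.01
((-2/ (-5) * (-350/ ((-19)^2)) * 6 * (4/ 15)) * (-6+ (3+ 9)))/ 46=-672/ 8303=-0.08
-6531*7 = -45717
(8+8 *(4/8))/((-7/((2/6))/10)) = -40/7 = -5.71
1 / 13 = 0.08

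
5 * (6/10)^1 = 3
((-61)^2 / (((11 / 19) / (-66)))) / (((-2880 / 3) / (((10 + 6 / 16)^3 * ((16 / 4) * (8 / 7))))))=40424769113 / 17920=2255846.49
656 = 656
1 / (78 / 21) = 7 / 26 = 0.27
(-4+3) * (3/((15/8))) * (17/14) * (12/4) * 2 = -408/35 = -11.66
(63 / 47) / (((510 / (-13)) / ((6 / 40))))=-819 / 159800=-0.01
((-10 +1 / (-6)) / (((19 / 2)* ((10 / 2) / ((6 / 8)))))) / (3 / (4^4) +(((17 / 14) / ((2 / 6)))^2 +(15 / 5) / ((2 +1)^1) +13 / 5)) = -191296 / 20118093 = -0.01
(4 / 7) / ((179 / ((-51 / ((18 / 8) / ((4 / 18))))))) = -544 / 33831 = -0.02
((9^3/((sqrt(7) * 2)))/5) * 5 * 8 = 2916 * sqrt(7)/7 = 1102.14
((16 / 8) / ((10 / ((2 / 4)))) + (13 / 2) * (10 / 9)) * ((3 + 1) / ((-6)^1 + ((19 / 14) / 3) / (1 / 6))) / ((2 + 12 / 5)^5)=-2883125 / 533400912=-0.01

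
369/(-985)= -369/985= -0.37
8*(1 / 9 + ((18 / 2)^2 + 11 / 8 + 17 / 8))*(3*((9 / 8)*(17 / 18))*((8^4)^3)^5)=9919460512139682107938990719987163768268193653113910984704 / 3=3306486837379894035979664000000000000000000000000000000000.00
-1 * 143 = -143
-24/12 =-2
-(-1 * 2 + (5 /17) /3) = 97 /51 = 1.90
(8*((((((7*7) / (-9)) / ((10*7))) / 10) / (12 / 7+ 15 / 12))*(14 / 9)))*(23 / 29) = -126224 / 4874175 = -0.03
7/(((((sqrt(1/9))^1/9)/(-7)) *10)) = -132.30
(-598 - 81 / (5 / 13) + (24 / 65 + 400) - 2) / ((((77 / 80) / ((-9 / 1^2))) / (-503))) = -1931399280 / 1001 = -1929469.81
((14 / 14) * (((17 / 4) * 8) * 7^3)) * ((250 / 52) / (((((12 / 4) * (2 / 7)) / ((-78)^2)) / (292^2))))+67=33932151708067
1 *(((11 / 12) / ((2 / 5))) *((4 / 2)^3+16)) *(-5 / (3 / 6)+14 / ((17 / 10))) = -1650 / 17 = -97.06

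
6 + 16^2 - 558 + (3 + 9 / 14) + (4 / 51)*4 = -208519 / 714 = -292.04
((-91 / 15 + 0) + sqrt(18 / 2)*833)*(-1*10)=-74788 / 3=-24929.33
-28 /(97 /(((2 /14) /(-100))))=0.00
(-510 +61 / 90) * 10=-45839 / 9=-5093.22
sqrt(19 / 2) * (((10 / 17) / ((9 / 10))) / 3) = 0.67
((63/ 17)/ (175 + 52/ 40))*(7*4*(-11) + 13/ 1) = -185850/ 29971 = -6.20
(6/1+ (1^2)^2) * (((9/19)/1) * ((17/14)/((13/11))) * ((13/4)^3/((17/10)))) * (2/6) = 27885/1216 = 22.93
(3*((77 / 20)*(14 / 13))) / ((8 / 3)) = 4851 / 1040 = 4.66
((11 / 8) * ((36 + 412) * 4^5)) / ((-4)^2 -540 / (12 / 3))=-90112 / 17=-5300.71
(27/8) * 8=27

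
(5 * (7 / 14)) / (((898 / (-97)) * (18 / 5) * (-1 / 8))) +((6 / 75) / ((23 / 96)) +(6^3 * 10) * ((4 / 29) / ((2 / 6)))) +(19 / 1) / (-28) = 1686839742739 / 1886742900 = 894.05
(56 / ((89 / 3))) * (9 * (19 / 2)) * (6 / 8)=10773 / 89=121.04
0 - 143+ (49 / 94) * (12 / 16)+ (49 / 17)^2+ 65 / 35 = -132.44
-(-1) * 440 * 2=880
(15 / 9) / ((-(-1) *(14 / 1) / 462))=55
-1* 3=-3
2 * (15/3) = 10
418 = 418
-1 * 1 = -1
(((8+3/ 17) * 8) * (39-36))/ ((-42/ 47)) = -26132/ 119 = -219.60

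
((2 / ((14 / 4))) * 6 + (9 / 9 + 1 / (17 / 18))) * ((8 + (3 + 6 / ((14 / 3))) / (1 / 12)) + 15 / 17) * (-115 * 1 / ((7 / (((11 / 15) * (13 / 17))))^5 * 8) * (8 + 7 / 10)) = -0.14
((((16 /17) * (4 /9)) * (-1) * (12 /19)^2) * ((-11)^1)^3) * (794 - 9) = 1069911040 /6137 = 174337.79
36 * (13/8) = 117/2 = 58.50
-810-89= -899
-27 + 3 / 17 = -456 / 17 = -26.82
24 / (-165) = -8 / 55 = -0.15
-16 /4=-4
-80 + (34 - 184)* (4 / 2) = -380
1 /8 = 0.12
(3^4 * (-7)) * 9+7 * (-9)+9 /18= -5165.50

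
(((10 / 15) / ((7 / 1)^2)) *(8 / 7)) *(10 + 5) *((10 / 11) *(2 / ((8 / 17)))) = 0.90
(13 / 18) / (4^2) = 13 / 288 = 0.05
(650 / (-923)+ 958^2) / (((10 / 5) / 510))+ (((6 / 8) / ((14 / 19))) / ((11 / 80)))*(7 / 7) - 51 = 1279439805843 / 5467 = 234029596.83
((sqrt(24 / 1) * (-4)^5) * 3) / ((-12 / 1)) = 512 * sqrt(6) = 1254.14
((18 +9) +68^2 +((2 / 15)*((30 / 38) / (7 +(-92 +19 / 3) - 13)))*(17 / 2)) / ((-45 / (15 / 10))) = -12150712 / 78375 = -155.03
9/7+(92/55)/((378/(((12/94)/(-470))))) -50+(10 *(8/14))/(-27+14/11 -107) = -136217159983/2793777525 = -48.76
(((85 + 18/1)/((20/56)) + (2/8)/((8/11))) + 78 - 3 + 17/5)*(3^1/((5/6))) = 1321.72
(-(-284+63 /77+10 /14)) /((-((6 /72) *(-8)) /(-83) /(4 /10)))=-1083150 /77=-14066.88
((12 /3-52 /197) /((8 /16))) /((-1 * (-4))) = 368 /197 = 1.87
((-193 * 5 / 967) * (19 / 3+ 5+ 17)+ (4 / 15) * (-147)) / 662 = -978721 / 9602310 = -0.10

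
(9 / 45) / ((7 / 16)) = 0.46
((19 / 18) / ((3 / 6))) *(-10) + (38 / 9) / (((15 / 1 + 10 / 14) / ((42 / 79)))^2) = -21.11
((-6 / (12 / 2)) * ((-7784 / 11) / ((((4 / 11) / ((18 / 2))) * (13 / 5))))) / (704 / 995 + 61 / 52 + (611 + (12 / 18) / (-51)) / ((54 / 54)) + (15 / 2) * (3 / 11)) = 586573633800 / 53545652239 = 10.95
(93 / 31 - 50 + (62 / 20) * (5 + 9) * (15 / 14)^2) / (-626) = -79 / 17528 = -0.00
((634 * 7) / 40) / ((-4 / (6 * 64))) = -53256 / 5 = -10651.20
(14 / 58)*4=28 / 29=0.97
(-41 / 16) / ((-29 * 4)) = 41 / 1856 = 0.02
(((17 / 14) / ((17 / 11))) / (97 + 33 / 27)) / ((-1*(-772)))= 99 / 9554272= 0.00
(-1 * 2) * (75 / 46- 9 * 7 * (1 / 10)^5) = -3748551 / 1150000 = -3.26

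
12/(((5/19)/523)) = 119244/5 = 23848.80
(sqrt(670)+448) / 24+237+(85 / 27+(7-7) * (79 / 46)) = sqrt(670) / 24+6988 / 27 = 259.89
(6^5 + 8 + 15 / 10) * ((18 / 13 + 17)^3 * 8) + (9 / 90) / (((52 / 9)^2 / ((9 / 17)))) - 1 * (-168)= 2312806458499717 / 5975840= 387026168.45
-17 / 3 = -5.67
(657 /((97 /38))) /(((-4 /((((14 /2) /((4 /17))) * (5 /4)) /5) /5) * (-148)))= 7427385 /459392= 16.17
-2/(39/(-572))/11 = 8/3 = 2.67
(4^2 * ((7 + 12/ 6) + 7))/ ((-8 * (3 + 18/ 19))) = -608/ 75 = -8.11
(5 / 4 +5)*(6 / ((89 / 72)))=30.34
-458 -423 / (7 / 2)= -4052 / 7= -578.86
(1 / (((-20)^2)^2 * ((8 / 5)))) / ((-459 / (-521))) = 521 / 117504000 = 0.00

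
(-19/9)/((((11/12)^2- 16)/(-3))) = -912/2183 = -0.42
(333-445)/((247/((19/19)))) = -112/247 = -0.45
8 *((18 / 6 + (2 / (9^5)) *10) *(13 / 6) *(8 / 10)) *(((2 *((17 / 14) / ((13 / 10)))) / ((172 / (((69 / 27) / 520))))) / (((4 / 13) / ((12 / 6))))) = 69272297 / 4798912230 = 0.01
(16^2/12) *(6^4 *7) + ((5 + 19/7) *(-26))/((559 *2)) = 193535.82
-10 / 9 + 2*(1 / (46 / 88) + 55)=23332 / 207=112.71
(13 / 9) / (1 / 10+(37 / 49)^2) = 312130 / 144819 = 2.16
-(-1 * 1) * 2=2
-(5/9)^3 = -125/729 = -0.17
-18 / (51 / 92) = -552 / 17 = -32.47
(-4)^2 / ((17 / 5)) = 4.71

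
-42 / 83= -0.51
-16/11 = -1.45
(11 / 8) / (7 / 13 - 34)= -143 / 3480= -0.04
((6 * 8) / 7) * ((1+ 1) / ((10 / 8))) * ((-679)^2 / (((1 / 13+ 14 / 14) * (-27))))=-7828288 / 45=-173961.96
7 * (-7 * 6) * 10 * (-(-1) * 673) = -1978620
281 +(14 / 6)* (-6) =267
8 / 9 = 0.89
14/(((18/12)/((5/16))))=35/12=2.92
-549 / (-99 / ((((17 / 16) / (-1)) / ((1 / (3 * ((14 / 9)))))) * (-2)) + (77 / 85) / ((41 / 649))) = -13392855 / 106271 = -126.03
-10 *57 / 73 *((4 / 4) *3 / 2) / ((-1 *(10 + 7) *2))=855 / 2482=0.34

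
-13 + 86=73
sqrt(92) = 2 * sqrt(23) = 9.59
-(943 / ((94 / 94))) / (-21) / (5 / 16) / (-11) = -15088 / 1155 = -13.06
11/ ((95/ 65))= 143/ 19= 7.53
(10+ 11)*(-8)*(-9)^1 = 1512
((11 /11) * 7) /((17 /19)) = 133 /17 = 7.82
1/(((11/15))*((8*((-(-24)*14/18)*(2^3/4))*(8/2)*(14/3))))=135/551936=0.00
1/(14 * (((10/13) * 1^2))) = 13/140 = 0.09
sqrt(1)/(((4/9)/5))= 45/4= 11.25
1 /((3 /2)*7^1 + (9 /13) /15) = 130 /1371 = 0.09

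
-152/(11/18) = -2736/11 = -248.73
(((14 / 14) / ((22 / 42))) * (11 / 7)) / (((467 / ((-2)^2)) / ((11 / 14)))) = 0.02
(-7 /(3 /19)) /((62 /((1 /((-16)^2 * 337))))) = -0.00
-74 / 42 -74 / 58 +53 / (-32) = -91477 / 19488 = -4.69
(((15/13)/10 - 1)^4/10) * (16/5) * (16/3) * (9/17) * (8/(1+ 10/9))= 2.10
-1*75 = -75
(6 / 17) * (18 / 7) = 108 / 119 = 0.91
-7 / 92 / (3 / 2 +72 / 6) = -7 / 1242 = -0.01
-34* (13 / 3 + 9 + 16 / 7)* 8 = -89216 / 21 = -4248.38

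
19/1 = 19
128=128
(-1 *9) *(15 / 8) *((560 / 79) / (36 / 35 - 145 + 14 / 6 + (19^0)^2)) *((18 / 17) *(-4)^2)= 285768000 / 19832081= 14.41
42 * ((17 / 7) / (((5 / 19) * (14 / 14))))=1938 / 5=387.60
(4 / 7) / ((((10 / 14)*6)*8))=1 / 60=0.02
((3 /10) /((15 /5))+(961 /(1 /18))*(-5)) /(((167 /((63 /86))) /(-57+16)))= 2234034117 /143620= 15555.17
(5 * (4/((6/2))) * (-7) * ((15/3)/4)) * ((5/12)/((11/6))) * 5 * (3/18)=-4375/396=-11.05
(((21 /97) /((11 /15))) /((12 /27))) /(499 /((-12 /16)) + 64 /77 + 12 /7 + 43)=-8505 /7935764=-0.00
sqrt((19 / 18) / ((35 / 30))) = sqrt(399) / 21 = 0.95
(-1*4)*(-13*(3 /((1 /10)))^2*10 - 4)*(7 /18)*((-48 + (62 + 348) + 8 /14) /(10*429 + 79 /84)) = 5543181504 /360439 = 15378.97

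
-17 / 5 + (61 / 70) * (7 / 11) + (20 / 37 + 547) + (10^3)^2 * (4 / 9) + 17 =16300574891 / 36630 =445006.14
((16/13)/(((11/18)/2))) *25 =100.70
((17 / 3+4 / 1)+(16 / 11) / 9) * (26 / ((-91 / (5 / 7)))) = -2.01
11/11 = 1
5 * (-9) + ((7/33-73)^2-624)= 5041063/1089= 4629.08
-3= -3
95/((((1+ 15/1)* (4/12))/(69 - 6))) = 17955/16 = 1122.19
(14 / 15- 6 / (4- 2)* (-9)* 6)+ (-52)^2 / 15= 1716 / 5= 343.20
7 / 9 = 0.78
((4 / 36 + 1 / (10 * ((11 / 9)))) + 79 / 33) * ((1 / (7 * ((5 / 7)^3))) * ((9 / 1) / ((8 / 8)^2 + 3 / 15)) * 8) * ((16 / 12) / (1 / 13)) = 13050856 / 12375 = 1054.61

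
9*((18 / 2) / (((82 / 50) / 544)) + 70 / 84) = 2203815 / 82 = 26875.79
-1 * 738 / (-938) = 0.79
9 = 9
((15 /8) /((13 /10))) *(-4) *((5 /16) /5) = -75 /208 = -0.36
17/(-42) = -17/42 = -0.40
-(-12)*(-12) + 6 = -138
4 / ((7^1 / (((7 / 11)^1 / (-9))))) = -4 / 99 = -0.04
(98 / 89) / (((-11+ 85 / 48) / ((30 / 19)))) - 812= -608420876 / 749113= -812.19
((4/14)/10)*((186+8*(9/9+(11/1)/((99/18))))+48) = 258/35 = 7.37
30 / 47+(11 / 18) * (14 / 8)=5779 / 3384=1.71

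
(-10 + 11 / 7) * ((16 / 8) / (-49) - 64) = 185142 / 343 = 539.77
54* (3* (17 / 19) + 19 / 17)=66312 / 323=205.30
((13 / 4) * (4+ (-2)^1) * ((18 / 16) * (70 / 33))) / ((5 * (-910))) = -3 / 880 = -0.00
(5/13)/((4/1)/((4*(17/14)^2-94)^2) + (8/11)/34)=17425117215/992444752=17.56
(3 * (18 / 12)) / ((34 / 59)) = 531 / 68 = 7.81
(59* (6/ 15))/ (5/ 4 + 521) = 472/ 10445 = 0.05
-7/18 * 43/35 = -43/90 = -0.48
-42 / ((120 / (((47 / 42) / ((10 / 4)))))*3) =-0.05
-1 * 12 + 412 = 400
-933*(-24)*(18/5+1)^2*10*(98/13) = 2321692128/65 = 35718340.43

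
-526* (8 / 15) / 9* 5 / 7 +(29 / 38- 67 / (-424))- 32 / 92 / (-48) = -747179053 / 35019432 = -21.34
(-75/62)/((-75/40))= 20/31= 0.65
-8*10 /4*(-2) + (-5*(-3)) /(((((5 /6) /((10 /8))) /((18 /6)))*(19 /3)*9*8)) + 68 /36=115013 /2736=42.04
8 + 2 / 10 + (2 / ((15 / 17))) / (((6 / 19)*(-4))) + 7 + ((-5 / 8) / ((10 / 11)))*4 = 959 / 90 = 10.66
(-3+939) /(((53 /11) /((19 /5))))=738.20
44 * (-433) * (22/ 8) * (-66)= 3457938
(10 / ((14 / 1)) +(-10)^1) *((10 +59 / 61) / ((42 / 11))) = -159445 / 5978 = -26.67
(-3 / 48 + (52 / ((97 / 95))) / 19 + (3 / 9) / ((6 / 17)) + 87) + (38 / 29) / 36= 36699019 / 405072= 90.60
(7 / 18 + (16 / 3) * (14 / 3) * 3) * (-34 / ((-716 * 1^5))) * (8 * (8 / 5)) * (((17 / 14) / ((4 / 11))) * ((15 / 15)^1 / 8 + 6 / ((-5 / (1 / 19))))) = 28836709 / 3060900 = 9.42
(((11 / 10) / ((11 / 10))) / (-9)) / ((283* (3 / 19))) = -19 / 7641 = -0.00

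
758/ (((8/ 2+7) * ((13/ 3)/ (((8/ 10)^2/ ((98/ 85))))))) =309264/ 35035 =8.83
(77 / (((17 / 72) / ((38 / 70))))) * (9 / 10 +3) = 293436 / 425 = 690.44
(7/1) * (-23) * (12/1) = -1932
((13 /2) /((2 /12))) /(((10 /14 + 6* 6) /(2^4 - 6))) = 2730 /257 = 10.62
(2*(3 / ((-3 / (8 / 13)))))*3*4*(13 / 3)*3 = -192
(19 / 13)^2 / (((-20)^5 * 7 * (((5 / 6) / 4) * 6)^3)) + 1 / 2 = 3696874639 / 7393750000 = 0.50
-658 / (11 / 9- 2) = 846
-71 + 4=-67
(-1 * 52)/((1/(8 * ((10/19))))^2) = -332800/361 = -921.88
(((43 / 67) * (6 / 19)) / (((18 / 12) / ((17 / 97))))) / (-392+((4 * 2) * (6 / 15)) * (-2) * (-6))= -215 / 3210506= -0.00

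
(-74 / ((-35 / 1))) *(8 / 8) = 74 / 35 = 2.11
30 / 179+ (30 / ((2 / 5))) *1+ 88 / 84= 286493 / 3759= 76.22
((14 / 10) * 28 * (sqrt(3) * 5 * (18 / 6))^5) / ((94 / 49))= 6563733750 * sqrt(3) / 47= 241887666.86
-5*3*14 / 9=-70 / 3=-23.33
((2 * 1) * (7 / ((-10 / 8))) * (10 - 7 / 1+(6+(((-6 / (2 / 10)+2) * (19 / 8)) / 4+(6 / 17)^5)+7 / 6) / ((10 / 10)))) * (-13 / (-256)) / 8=20010100201 / 43618007040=0.46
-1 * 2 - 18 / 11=-40 / 11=-3.64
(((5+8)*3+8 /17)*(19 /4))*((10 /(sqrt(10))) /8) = 12749*sqrt(10) /544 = 74.11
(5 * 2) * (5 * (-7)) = -350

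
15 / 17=0.88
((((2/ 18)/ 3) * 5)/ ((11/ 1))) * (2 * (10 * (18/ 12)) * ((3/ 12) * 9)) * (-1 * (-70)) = 875/ 11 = 79.55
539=539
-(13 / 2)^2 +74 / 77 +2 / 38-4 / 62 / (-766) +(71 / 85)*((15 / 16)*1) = -40.45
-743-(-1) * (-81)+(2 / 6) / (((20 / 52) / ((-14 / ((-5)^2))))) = -309182 / 375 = -824.49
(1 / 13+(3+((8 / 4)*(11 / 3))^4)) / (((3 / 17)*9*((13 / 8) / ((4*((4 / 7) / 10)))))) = 3316841984 / 12936105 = 256.40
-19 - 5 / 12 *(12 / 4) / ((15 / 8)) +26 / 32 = -905 / 48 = -18.85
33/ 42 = 11/ 14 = 0.79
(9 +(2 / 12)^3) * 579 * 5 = 26068.40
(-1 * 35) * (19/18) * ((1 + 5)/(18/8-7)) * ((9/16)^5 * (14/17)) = 4822335/2228224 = 2.16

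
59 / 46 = 1.28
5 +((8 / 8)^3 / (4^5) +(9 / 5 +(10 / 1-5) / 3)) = 130063 / 15360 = 8.47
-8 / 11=-0.73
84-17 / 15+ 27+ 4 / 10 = 1654 / 15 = 110.27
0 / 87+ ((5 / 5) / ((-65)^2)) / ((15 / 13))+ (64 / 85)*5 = 312017 / 82875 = 3.76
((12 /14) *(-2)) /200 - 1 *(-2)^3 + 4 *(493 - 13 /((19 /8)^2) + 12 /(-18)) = 746010551 /379050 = 1968.11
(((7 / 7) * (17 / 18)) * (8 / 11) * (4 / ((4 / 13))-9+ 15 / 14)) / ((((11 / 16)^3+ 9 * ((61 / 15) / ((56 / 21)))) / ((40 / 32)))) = 61798400 / 199405899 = 0.31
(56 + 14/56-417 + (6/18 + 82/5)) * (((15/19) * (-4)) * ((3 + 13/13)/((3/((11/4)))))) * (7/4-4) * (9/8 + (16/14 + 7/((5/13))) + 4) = -4666579203/21280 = -219294.14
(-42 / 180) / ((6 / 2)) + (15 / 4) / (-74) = -1711 / 13320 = -0.13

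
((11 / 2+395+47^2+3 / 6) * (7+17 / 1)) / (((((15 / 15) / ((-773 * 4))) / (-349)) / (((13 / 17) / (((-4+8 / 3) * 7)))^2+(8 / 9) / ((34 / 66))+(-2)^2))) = 5486964614223660 / 14161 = 387470137294.23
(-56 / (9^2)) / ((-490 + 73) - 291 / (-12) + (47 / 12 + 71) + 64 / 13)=0.00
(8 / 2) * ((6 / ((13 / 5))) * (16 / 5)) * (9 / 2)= 1728 / 13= 132.92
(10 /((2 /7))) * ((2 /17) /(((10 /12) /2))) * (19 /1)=3192 /17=187.76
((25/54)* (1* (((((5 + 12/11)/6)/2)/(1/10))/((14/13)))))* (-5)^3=-13609375/49896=-272.75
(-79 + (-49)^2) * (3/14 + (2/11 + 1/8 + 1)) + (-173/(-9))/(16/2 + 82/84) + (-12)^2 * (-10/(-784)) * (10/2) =8640179501/2438436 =3543.33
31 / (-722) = -31 / 722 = -0.04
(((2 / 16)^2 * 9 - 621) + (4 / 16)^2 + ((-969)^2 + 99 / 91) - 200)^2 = 29852398828001144641 / 33918976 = 880109081948.73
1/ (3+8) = 0.09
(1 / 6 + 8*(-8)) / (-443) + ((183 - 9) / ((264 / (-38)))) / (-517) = 0.19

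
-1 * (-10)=10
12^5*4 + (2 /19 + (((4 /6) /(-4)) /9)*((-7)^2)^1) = 1021205705 /1026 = 995327.20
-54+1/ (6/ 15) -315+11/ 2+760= 399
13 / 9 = 1.44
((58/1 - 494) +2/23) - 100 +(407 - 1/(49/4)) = -145377/1127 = -128.99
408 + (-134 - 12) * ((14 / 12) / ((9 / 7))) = 7439 / 27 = 275.52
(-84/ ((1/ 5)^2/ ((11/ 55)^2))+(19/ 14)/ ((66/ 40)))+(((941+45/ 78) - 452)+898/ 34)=44190889/ 102102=432.81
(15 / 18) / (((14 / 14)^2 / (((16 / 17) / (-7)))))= -40 / 357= -0.11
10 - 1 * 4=6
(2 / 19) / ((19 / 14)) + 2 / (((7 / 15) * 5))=2362 / 2527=0.93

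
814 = 814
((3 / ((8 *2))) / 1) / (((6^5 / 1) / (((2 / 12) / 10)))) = 1 / 2488320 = 0.00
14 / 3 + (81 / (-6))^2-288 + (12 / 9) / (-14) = -2833 / 28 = -101.18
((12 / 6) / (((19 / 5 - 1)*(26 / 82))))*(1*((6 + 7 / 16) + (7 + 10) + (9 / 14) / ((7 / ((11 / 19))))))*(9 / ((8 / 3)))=1936790595 / 10844288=178.60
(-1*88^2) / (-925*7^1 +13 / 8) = 61952 / 51787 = 1.20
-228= -228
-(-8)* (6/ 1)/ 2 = 24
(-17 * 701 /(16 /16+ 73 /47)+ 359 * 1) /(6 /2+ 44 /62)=-16027589 /13800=-1161.42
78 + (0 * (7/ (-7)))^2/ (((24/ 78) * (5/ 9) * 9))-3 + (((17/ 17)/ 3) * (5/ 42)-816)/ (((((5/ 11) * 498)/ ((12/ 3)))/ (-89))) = 106534594/ 78435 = 1358.25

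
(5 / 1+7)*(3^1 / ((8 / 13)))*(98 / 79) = 5733 / 79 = 72.57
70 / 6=35 / 3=11.67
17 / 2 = 8.50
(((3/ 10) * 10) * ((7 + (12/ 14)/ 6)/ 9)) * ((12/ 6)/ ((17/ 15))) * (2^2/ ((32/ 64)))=4000/ 119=33.61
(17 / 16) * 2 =17 / 8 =2.12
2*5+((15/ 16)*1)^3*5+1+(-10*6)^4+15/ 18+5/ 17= 2707295554001/ 208896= 12960016.25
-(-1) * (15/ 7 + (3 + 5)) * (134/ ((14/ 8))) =38056/ 49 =776.65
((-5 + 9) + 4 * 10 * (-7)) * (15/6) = -690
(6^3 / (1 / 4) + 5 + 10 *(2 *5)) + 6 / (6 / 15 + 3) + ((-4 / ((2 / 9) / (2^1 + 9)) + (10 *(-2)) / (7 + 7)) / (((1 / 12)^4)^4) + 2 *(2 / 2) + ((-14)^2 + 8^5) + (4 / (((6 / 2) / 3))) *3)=-4387673232097000184609 / 119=-36871203631067228442.09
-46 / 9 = -5.11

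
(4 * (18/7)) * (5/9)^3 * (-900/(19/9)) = -100000/133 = -751.88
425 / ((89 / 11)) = 4675 / 89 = 52.53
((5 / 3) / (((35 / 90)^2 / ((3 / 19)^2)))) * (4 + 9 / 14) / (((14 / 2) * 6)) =0.03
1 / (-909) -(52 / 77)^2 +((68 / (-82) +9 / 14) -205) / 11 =-8445602491 / 441935802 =-19.11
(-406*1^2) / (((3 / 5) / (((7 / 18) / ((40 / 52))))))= -342.09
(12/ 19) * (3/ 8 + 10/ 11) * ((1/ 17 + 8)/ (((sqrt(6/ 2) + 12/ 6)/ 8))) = 371544/ 3553 - 185772 * sqrt(3)/ 3553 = 14.01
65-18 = 47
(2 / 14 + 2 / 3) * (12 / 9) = 68 / 63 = 1.08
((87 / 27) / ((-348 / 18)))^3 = -1 / 216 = -0.00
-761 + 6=-755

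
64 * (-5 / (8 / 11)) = -440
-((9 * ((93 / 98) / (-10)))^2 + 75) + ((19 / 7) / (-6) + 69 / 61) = -13190398727 / 175753200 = -75.05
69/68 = 1.01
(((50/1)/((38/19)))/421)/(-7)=-25/2947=-0.01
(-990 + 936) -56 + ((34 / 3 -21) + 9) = -332 / 3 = -110.67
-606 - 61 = -667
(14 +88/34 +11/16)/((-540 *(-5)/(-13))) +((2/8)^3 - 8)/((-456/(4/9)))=-701377/9302400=-0.08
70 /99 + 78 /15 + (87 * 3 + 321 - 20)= 281114 /495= 567.91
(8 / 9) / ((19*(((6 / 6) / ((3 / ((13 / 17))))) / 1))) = 136 / 741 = 0.18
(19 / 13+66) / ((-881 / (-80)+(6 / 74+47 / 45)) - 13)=-23363280 / 298519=-78.26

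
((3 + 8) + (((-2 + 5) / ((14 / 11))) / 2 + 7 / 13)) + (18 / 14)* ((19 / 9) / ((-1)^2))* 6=29.00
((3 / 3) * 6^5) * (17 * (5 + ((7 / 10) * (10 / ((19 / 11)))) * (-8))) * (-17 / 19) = 1170824544 / 361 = 3243281.29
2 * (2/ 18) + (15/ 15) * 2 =20/ 9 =2.22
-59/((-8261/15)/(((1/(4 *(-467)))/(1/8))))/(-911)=1770/3514535057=0.00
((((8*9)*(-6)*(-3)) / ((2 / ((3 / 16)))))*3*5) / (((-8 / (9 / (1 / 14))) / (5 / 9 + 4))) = -1046115 / 8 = -130764.38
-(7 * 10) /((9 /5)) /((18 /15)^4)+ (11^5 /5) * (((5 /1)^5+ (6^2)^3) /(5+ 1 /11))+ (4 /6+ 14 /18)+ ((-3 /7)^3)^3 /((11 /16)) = 509605668494536412158 /1617977872665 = 314964547.48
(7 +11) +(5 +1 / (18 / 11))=425 / 18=23.61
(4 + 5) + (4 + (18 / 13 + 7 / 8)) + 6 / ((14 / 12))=14853 / 728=20.40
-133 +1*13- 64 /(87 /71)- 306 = -478.23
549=549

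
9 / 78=3 / 26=0.12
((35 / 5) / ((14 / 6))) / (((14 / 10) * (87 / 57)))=285 / 203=1.40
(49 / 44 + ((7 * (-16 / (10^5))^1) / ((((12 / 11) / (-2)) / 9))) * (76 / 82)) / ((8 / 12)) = 19124049 / 11275000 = 1.70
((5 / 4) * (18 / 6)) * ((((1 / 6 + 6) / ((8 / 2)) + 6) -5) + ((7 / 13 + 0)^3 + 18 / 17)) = 16836685 / 1195168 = 14.09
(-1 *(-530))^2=280900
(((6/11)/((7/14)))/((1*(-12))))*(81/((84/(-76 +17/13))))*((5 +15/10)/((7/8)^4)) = 13423104/184877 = 72.61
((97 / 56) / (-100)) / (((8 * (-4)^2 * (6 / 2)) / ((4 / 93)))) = -97 / 49996800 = -0.00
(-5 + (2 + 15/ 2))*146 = 657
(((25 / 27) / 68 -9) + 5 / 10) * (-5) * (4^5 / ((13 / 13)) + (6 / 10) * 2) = 39934103 / 918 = 43501.20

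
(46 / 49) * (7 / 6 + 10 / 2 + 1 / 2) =920 / 147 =6.26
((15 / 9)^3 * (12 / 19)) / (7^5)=500 / 2873997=0.00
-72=-72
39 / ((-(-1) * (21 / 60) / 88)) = 68640 / 7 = 9805.71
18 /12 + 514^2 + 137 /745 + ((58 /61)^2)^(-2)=2227405379721697 /8430789520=264198.91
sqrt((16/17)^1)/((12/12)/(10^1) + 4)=40*sqrt(17)/697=0.24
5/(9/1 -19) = -1/2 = -0.50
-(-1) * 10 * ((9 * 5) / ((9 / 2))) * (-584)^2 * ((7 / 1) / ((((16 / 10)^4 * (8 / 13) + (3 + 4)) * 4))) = 5409669.47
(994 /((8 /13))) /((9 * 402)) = 6461 /14472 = 0.45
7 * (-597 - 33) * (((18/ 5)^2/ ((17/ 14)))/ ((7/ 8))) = -4572288/ 85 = -53791.62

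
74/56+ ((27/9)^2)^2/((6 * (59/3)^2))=132199/97468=1.36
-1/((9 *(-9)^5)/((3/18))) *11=0.00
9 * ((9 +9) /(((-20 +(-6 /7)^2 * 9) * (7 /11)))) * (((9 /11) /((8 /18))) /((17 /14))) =-321489 /11152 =-28.83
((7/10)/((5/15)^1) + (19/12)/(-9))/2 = 1039/1080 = 0.96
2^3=8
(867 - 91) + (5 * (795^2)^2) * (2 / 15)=266303734526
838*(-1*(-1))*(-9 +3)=-5028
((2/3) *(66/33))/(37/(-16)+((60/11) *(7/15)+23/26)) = 1.19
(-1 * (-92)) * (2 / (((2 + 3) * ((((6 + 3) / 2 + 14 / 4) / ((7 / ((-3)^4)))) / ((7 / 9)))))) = 1127 / 3645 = 0.31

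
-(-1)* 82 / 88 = 41 / 44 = 0.93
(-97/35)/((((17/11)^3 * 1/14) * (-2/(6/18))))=129107/73695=1.75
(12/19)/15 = 4/95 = 0.04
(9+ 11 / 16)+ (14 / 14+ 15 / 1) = 25.69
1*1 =1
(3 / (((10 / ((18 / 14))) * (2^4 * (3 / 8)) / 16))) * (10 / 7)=72 / 49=1.47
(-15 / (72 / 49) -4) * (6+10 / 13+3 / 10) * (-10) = 313379 / 312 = 1004.42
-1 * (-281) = 281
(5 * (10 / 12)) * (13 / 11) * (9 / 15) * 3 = 8.86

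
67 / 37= 1.81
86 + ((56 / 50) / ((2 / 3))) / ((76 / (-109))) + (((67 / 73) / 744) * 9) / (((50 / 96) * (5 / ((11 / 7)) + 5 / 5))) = 4133515193 / 49446550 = 83.60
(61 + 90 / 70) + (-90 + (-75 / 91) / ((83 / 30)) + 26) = -2.01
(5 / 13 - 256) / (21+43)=-3323 / 832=-3.99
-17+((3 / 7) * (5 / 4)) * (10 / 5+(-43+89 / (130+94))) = -243049 / 6272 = -38.75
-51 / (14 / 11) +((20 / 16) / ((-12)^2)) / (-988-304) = -208745891 / 5209344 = -40.07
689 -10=679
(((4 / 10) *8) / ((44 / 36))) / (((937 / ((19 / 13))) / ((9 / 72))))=342 / 669955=0.00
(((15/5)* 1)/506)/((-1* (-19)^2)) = -3/182666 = -0.00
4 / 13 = 0.31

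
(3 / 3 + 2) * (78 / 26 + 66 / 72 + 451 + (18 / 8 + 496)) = 5719 / 2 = 2859.50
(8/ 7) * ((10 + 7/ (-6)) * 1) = 212/ 21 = 10.10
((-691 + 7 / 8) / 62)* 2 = -5521 / 248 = -22.26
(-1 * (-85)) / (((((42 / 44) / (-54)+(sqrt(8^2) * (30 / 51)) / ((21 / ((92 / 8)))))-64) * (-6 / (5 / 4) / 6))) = 5006925 / 2895329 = 1.73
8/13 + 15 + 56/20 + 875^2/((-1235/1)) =-742882/1235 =-601.52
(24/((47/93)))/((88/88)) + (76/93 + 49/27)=1971725/39339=50.12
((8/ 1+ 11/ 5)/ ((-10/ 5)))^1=-51/ 10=-5.10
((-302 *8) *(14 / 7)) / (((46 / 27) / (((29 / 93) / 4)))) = -157644 / 713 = -221.10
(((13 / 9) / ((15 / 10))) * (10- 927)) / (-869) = 23842 / 23463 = 1.02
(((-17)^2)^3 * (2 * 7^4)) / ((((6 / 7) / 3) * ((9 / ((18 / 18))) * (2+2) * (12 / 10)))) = 9390743569.05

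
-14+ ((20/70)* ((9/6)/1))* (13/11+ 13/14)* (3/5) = -14507/1078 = -13.46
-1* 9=-9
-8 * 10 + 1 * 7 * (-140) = -1060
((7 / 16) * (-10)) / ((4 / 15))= -525 / 32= -16.41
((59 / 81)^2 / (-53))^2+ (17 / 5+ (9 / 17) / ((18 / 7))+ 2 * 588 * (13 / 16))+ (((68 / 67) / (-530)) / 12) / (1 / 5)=1320936003438421619 / 1377258745501710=959.11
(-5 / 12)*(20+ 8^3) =-665 / 3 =-221.67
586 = 586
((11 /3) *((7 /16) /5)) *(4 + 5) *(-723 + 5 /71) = -741048 /355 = -2087.46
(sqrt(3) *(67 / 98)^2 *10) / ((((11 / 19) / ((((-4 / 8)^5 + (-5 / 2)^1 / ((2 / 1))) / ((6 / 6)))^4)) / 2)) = 1205059907255 *sqrt(3) / 27693940736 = 75.37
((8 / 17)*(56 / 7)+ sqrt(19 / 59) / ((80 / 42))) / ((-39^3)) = -64 / 1008423 - 7*sqrt(1121) / 46664280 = -0.00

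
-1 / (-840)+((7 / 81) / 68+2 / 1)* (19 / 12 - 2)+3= 5013809 / 2313360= 2.17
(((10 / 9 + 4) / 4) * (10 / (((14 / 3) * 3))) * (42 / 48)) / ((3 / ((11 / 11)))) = 115 / 432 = 0.27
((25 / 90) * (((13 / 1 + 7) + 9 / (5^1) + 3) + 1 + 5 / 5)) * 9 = 67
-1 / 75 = -0.01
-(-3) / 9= 1 / 3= 0.33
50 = 50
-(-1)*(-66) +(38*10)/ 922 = -30236/ 461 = -65.59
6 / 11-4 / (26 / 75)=-1572 / 143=-10.99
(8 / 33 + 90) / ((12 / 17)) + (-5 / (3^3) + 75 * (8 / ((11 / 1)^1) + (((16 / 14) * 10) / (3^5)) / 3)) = 623857 / 3402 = 183.38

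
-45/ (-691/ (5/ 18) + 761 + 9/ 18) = 450/ 17261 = 0.03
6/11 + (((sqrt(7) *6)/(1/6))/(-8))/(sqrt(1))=6/11 - 9 *sqrt(7)/2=-11.36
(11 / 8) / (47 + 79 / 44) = 121 / 4294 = 0.03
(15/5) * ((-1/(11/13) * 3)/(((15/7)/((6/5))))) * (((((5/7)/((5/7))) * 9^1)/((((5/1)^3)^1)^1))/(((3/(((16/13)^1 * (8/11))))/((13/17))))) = -628992/6428125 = -0.10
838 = 838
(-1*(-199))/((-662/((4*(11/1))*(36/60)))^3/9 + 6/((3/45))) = -514905336/4300214615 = -0.12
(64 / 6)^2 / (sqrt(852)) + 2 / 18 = 4.01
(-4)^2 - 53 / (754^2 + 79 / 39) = 354753181 / 22172203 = 16.00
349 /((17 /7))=2443 /17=143.71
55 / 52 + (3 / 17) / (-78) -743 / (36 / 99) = -2042.19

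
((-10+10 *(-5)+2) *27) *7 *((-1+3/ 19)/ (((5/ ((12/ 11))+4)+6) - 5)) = 2104704/ 2185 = 963.25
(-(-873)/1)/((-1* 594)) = -97/66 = -1.47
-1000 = -1000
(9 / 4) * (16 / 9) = 4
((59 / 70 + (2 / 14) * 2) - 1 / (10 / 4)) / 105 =17 / 2450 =0.01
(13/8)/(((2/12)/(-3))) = -117/4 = -29.25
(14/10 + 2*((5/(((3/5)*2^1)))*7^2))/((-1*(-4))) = 3073/30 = 102.43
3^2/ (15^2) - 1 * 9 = -224/ 25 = -8.96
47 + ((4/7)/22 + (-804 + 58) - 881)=-121658/77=-1579.97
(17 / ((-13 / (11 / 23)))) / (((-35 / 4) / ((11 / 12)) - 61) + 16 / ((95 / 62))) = 195415 / 18779592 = 0.01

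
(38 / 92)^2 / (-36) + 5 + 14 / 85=33410579 / 6474960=5.16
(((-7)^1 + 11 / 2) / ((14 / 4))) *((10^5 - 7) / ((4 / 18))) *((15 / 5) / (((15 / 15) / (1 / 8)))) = -8099433 / 112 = -72316.37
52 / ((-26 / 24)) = -48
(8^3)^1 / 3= 512 / 3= 170.67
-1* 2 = -2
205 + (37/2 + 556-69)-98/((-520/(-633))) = 591.20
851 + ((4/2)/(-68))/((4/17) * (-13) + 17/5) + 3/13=641763/754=851.14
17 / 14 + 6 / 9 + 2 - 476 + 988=21667 / 42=515.88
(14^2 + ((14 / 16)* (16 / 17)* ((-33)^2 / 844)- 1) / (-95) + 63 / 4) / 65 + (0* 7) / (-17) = 288627057 / 88598900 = 3.26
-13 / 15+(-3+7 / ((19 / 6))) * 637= -143572 / 285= -503.76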